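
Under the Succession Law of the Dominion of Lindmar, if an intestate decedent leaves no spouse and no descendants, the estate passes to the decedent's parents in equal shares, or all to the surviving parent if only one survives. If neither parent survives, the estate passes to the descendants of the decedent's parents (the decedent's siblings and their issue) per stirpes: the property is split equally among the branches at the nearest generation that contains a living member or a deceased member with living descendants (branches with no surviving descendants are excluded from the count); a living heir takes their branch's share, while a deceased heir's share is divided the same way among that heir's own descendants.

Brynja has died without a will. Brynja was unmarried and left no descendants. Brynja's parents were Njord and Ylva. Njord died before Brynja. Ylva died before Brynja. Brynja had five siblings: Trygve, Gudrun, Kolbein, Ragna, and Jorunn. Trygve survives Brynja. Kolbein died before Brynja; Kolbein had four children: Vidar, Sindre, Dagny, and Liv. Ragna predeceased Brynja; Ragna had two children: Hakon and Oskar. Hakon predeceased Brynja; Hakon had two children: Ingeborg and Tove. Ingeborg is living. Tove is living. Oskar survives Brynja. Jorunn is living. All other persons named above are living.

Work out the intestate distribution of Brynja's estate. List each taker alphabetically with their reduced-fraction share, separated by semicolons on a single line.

Dagny 1/20; Gudrun 1/5; Ingeborg 1/20; Jorunn 1/5; Liv 1/20; Oskar 1/10; Sindre 1/20; Tove 1/20; Trygve 1/5; Vidar 1/20

Neither parent survives and there are no descendants, so the estate passes to Brynja's siblings and their issue per stirpes.
The estate is divided into 5 equal shares of 1/5 among Trygve, Gudrun, Kolbein, Ragna, Jorunn.
Trygve is living and takes 1/5.
Gudrun is living and takes 1/5.
Kolbein predeceased; the 1/5 allotted to Kolbein's branch passes to Kolbein's issue by representation.
The 1/5 is divided into 4 equal shares of 1/20 among Vidar, Sindre, Dagny, Liv.
Vidar is living and takes 1/20.
Sindre is living and takes 1/20.
Dagny is living and takes 1/20.
Liv is living and takes 1/20.
Ragna predeceased; the 1/5 allotted to Ragna's branch passes to Ragna's issue by representation.
The 1/5 is divided into 2 equal shares of 1/10 among Hakon, Oskar.
Hakon predeceased; the 1/10 allotted to Hakon's branch passes to Hakon's issue by representation.
The 1/10 is divided into 2 equal shares of 1/20 among Ingeborg, Tove.
Ingeborg is living and takes 1/20.
Tove is living and takes 1/20.
Oskar is living and takes 1/10.
Jorunn is living and takes 1/5.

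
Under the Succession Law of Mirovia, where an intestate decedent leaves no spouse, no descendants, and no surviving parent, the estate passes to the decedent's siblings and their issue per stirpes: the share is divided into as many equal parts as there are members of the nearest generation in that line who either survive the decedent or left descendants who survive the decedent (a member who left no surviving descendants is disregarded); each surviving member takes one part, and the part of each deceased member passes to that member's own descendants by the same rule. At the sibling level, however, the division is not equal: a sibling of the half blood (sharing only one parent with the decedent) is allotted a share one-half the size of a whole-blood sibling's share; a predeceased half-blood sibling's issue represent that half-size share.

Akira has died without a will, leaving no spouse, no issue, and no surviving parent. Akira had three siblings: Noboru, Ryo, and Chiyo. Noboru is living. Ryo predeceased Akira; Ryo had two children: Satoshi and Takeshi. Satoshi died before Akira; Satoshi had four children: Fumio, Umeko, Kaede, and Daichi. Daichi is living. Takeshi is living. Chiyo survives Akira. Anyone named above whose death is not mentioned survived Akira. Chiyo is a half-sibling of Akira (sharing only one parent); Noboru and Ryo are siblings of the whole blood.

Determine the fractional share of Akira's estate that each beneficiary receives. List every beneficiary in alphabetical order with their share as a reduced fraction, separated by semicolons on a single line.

No spouse, descendants, or parent survives, so the estate passes to Akira's siblings per stirpes.
Half-blood siblings count for one-half the weight of whole-blood siblings at the initial division.
Dividing 1 in proportion to weights (total weight 5/2): Noboru (weight 1) → 2/5; Ryo (weight 1) → 2/5; Chiyo (weight 1/2) → 1/5.
Noboru is living and takes 2/5.
Ryo predeceased; the 2/5 allotted to Ryo's branch passes to Ryo's issue by representation.
The 2/5 is divided into 2 equal shares of 1/5 among Satoshi, Takeshi.
Satoshi predeceased; the 1/5 allotted to Satoshi's branch passes to Satoshi's issue by representation.
The 1/5 is divided into 4 equal shares of 1/20 among Fumio, Umeko, Kaede, Daichi.
Fumio is living and takes 1/20.
Umeko is living and takes 1/20.
Kaede is living and takes 1/20.
Daichi is living and takes 1/20.
Takeshi is living and takes 1/5.
Chiyo is living and takes 1/5.

Chiyo 1/5; Daichi 1/20; Fumio 1/20; Kaede 1/20; Noboru 2/5; Takeshi 1/5; Umeko 1/20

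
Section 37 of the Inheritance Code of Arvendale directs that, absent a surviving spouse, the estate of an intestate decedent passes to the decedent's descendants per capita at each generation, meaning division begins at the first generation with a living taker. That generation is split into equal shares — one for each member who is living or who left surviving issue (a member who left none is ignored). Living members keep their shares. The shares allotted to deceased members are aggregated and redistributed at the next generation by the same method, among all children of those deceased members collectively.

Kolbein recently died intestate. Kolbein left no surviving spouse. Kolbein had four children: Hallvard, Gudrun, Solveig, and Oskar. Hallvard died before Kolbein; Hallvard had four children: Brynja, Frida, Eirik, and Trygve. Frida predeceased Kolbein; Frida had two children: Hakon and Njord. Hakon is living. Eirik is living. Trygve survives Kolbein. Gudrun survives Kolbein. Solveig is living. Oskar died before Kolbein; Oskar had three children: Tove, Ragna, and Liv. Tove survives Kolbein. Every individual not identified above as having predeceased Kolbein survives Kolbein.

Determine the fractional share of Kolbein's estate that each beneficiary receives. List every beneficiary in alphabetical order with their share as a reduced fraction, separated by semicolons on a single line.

Brynja 1/14; Eirik 1/14; Gudrun 1/4; Hakon 1/28; Liv 1/14; Njord 1/28; Ragna 1/14; Solveig 1/4; Tove 1/14; Trygve 1/14

There is no surviving spouse, so the entire estate passes to Kolbein's descendants per capita at each generation.
At generation 1 (Hallvard, Gudrun, Solveig, Oskar) there are 4 shares of (1)/4 = 1/4 each.
Living: Gudrun and Solveig — each takes 1/4.
Deceased: Hallvard and Oskar. Their combined 1/2 is pooled and carried to generation 2.
At generation 2 (Brynja, Frida, Eirik, Trygve, Tove, Ragna, Liv) there are 7 shares of (1/2)/7 = 1/14 each.
Living: Brynja, Eirik, Trygve, Tove, Ragna, and Liv — each takes 1/14.
Deceased: Frida. That 1/14 share is carried to generation 3.
At generation 3 (Hakon, Njord) there are 2 shares of (1/14)/2 = 1/28 each.
Living: Hakon and Njord — each takes 1/28.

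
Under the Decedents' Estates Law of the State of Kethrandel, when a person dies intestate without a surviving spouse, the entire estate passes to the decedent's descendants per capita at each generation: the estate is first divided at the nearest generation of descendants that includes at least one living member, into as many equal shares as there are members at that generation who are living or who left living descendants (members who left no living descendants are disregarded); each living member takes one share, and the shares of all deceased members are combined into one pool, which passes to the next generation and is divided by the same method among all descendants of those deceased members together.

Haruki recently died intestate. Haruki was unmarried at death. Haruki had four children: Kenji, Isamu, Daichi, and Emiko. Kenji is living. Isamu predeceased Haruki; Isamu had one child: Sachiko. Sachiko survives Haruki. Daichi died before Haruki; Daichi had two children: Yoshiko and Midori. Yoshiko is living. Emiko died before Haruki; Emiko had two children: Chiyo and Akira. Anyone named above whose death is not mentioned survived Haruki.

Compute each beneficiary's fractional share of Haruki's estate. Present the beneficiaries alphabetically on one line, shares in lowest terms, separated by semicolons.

Akira 3/20; Chiyo 3/20; Kenji 1/4; Midori 3/20; Sachiko 3/20; Yoshiko 3/20

There is no surviving spouse, so the entire estate passes to Haruki's descendants per capita at each generation.
At generation 1 (Kenji, Isamu, Daichi, Emiko) there are 4 shares of (1)/4 = 1/4 each.
Living: Kenji — each takes 1/4.
Deceased: Isamu, Daichi, and Emiko. Their combined 3/4 is pooled and carried to generation 2.
At generation 2 (Sachiko, Yoshiko, Midori, Chiyo, Akira) there are 5 shares of (3/4)/5 = 3/20 each.
Living: Sachiko, Yoshiko, Midori, Chiyo, and Akira — each takes 3/20.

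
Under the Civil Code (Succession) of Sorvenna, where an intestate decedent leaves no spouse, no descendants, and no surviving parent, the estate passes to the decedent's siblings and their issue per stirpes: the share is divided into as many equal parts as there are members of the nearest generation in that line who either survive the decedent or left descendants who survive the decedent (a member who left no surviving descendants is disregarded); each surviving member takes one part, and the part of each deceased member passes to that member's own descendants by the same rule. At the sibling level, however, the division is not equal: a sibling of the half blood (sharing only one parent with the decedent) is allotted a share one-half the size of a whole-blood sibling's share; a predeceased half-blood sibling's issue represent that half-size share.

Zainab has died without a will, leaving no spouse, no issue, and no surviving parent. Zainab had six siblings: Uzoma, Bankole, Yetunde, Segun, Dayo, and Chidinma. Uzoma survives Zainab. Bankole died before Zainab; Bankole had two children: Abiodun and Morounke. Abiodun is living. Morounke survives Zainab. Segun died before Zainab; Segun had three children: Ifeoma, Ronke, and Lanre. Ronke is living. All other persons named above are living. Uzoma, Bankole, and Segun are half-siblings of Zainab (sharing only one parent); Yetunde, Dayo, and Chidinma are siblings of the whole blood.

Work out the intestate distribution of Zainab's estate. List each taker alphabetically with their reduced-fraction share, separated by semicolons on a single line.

No spouse, descendants, or parent survives, so the estate passes to Zainab's siblings per stirpes.
Half-blood siblings count for one-half the weight of whole-blood siblings at the initial division.
Dividing 1 in proportion to weights (total weight 9/2): Uzoma (weight 1/2) → 1/9; Bankole (weight 1/2) → 1/9; Yetunde (weight 1) → 2/9; Segun (weight 1/2) → 1/9; Dayo (weight 1) → 2/9; Chidinma (weight 1) → 2/9.
Uzoma is living and takes 1/9.
Bankole predeceased; the 1/9 allotted to Bankole's branch passes to Bankole's issue by representation.
The 1/9 is divided into 2 equal shares of 1/18 among Abiodun, Morounke.
Abiodun is living and takes 1/18.
Morounke is living and takes 1/18.
Yetunde is living and takes 2/9.
Segun predeceased; the 1/9 allotted to Segun's branch passes to Segun's issue by representation.
The 1/9 is divided into 3 equal shares of 1/27 among Ifeoma, Ronke, Lanre.
Ifeoma is living and takes 1/27.
Ronke is living and takes 1/27.
Lanre is living and takes 1/27.
Dayo is living and takes 2/9.
Chidinma is living and takes 2/9.

Abiodun 1/18; Chidinma 2/9; Dayo 2/9; Ifeoma 1/27; Lanre 1/27; Morounke 1/18; Ronke 1/27; Uzoma 1/9; Yetunde 2/9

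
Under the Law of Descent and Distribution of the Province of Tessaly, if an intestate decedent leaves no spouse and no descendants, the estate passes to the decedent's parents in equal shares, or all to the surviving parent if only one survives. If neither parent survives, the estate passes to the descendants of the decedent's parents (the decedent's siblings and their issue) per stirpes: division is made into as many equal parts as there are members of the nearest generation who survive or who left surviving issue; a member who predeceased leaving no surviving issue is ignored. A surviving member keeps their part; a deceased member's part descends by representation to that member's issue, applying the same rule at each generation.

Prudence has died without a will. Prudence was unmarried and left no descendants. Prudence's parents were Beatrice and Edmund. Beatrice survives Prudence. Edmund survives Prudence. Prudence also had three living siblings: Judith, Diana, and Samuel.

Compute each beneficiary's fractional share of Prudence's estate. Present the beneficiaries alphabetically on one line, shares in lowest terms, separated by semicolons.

Beatrice 1/2; Edmund 1/2

Both parents survive, so Beatrice and Edmund each take 1/2. The siblings take nothing because a surviving parent has priority.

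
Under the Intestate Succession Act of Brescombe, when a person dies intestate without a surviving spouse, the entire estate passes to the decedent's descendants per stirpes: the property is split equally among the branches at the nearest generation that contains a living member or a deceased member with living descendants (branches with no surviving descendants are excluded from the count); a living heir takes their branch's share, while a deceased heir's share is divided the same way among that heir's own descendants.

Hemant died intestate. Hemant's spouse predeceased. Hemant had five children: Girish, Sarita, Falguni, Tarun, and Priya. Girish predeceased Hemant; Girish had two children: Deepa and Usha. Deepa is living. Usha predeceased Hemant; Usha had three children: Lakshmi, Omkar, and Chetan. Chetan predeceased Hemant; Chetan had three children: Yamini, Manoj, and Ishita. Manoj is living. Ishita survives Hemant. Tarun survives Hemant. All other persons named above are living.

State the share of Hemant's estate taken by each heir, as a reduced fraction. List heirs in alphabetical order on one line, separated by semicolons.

Deepa 1/10; Falguni 1/5; Ishita 1/90; Lakshmi 1/30; Manoj 1/90; Omkar 1/30; Priya 1/5; Sarita 1/5; Tarun 1/5; Yamini 1/90

There is no surviving spouse, so the entire estate passes to Hemant's descendants per stirpes.
The estate is divided into 5 equal shares of 1/5 among Girish, Sarita, Falguni, Tarun, Priya.
Girish predeceased; the 1/5 allotted to Girish's branch passes to Girish's issue by representation.
The 1/5 is divided into 2 equal shares of 1/10 among Deepa, Usha.
Deepa is living and takes 1/10.
Usha predeceased; the 1/10 allotted to Usha's branch passes to Usha's issue by representation.
The 1/10 is divided into 3 equal shares of 1/30 among Lakshmi, Omkar, Chetan.
Lakshmi is living and takes 1/30.
Omkar is living and takes 1/30.
Chetan predeceased; the 1/30 allotted to Chetan's branch passes to Chetan's issue by representation.
The 1/30 is divided into 3 equal shares of 1/90 among Yamini, Manoj, Ishita.
Yamini is living and takes 1/90.
Manoj is living and takes 1/90.
Ishita is living and takes 1/90.
Sarita is living and takes 1/5.
Falguni is living and takes 1/5.
Tarun is living and takes 1/5.
Priya is living and takes 1/5.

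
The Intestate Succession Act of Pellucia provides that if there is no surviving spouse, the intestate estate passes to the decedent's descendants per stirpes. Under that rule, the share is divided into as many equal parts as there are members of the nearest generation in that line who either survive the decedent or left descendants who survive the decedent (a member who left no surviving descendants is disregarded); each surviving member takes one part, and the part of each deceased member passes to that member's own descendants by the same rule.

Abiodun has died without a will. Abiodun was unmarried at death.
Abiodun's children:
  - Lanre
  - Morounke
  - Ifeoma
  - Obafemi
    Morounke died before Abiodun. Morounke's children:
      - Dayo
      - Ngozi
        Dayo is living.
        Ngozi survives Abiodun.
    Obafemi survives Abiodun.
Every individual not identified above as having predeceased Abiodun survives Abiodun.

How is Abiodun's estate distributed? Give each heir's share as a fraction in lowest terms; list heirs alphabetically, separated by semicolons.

Dayo 1/8; Ifeoma 1/4; Lanre 1/4; Ngozi 1/8; Obafemi 1/4

There is no surviving spouse, so the entire estate passes to Abiodun's descendants per stirpes.
The estate is divided into 4 equal shares of 1/4 among Lanre, Morounke, Ifeoma, Obafemi.
Lanre is living and takes 1/4.
Morounke predeceased; the 1/4 allotted to Morounke's branch passes to Morounke's issue by representation.
The 1/4 is divided into 2 equal shares of 1/8 among Dayo, Ngozi.
Dayo is living and takes 1/8.
Ngozi is living and takes 1/8.
Ifeoma is living and takes 1/4.
Obafemi is living and takes 1/4.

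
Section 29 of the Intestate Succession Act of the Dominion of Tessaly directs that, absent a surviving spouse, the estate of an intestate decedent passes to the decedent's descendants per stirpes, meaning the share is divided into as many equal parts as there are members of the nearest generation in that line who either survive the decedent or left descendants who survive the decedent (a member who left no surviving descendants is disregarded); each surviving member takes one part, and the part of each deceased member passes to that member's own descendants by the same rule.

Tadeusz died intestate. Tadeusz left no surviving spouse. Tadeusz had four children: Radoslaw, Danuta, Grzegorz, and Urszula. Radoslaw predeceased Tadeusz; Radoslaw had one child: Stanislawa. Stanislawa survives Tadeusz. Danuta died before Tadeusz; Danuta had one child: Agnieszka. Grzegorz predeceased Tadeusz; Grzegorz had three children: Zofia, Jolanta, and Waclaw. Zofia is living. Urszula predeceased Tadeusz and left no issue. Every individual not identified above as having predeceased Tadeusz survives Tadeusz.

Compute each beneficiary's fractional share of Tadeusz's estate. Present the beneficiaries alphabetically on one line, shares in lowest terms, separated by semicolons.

Agnieszka 1/3; Jolanta 1/9; Stanislawa 1/3; Waclaw 1/9; Zofia 1/9

There is no surviving spouse, so the entire estate passes to Tadeusz's descendants per stirpes.
Urszula left no surviving issue, so that branch lapses and is disregarded.
The estate is divided into 3 equal shares of 1/3 among Radoslaw, Danuta, Grzegorz.
Radoslaw predeceased; the 1/3 allotted to Radoslaw's branch passes to Radoslaw's issue by representation.
Stanislawa is the sole taker at this level and receives the full 1/3.
Danuta predeceased; the 1/3 allotted to Danuta's branch passes to Danuta's issue by representation.
Agnieszka is the sole taker at this level and receives the full 1/3.
Grzegorz predeceased; the 1/3 allotted to Grzegorz's branch passes to Grzegorz's issue by representation.
The 1/3 is divided into 3 equal shares of 1/9 among Zofia, Jolanta, Waclaw.
Zofia is living and takes 1/9.
Jolanta is living and takes 1/9.
Waclaw is living and takes 1/9.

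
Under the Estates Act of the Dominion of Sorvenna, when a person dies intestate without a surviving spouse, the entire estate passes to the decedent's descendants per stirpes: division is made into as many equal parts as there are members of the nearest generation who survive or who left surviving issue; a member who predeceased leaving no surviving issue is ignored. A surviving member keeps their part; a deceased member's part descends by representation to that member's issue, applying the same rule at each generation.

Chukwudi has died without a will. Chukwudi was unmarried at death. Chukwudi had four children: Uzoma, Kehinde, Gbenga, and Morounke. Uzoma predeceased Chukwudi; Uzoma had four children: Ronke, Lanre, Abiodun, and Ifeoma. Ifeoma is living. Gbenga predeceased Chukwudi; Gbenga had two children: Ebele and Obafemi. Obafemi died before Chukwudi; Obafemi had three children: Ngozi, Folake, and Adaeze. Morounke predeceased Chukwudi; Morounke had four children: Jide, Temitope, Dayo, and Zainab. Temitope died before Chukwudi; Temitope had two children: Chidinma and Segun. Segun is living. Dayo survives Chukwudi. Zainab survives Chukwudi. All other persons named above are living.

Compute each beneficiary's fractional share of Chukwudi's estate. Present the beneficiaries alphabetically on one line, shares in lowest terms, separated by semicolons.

Abiodun 1/16; Adaeze 1/24; Chidinma 1/32; Dayo 1/16; Ebele 1/8; Folake 1/24; Ifeoma 1/16; Jide 1/16; Kehinde 1/4; Lanre 1/16; Ngozi 1/24; Ronke 1/16; Segun 1/32; Zainab 1/16

There is no surviving spouse, so the entire estate passes to Chukwudi's descendants per stirpes.
The estate is divided into 4 equal shares of 1/4 among Uzoma, Kehinde, Gbenga, Morounke.
Uzoma predeceased; the 1/4 allotted to Uzoma's branch passes to Uzoma's issue by representation.
The 1/4 is divided into 4 equal shares of 1/16 among Ronke, Lanre, Abiodun, Ifeoma.
Ronke is living and takes 1/16.
Lanre is living and takes 1/16.
Abiodun is living and takes 1/16.
Ifeoma is living and takes 1/16.
Kehinde is living and takes 1/4.
Gbenga predeceased; the 1/4 allotted to Gbenga's branch passes to Gbenga's issue by representation.
The 1/4 is divided into 2 equal shares of 1/8 among Ebele, Obafemi.
Ebele is living and takes 1/8.
Obafemi predeceased; the 1/8 allotted to Obafemi's branch passes to Obafemi's issue by representation.
The 1/8 is divided into 3 equal shares of 1/24 among Ngozi, Folake, Adaeze.
Ngozi is living and takes 1/24.
Folake is living and takes 1/24.
Adaeze is living and takes 1/24.
Morounke predeceased; the 1/4 allotted to Morounke's branch passes to Morounke's issue by representation.
The 1/4 is divided into 4 equal shares of 1/16 among Jide, Temitope, Dayo, Zainab.
Jide is living and takes 1/16.
Temitope predeceased; the 1/16 allotted to Temitope's branch passes to Temitope's issue by representation.
The 1/16 is divided into 2 equal shares of 1/32 among Chidinma, Segun.
Chidinma is living and takes 1/32.
Segun is living and takes 1/32.
Dayo is living and takes 1/16.
Zainab is living and takes 1/16.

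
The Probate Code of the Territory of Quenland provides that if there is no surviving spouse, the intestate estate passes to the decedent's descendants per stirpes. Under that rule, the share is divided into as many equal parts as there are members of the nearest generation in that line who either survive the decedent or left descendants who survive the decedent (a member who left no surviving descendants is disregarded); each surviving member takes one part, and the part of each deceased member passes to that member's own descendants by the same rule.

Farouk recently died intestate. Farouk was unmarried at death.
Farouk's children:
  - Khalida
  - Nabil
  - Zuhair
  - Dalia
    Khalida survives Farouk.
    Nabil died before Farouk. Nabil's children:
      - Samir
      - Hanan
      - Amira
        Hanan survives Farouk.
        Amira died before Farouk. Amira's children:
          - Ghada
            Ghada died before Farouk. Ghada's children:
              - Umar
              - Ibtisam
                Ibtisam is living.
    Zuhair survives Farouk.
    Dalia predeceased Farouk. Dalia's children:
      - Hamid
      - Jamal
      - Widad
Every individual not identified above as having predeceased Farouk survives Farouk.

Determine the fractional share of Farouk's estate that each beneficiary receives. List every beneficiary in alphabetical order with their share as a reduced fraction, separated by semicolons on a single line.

Hamid 1/12; Hanan 1/12; Ibtisam 1/24; Jamal 1/12; Khalida 1/4; Samir 1/12; Umar 1/24; Widad 1/12; Zuhair 1/4

There is no surviving spouse, so the entire estate passes to Farouk's descendants per stirpes.
The estate is divided into 4 equal shares of 1/4 among Khalida, Nabil, Zuhair, Dalia.
Khalida is living and takes 1/4.
Nabil predeceased; the 1/4 allotted to Nabil's branch passes to Nabil's issue by representation.
The 1/4 is divided into 3 equal shares of 1/12 among Samir, Hanan, Amira.
Samir is living and takes 1/12.
Hanan is living and takes 1/12.
Amira predeceased; the 1/12 allotted to Amira's branch passes to Amira's issue by representation.
Ghada's line is the sole branch at this level, so the full 1/12 passes to Ghada's issue by representation.
The 1/12 is divided into 2 equal shares of 1/24 among Umar, Ibtisam.
Umar is living and takes 1/24.
Ibtisam is living and takes 1/24.
Zuhair is living and takes 1/4.
Dalia predeceased; the 1/4 allotted to Dalia's branch passes to Dalia's issue by representation.
The 1/4 is divided into 3 equal shares of 1/12 among Hamid, Jamal, Widad.
Hamid is living and takes 1/12.
Jamal is living and takes 1/12.
Widad is living and takes 1/12.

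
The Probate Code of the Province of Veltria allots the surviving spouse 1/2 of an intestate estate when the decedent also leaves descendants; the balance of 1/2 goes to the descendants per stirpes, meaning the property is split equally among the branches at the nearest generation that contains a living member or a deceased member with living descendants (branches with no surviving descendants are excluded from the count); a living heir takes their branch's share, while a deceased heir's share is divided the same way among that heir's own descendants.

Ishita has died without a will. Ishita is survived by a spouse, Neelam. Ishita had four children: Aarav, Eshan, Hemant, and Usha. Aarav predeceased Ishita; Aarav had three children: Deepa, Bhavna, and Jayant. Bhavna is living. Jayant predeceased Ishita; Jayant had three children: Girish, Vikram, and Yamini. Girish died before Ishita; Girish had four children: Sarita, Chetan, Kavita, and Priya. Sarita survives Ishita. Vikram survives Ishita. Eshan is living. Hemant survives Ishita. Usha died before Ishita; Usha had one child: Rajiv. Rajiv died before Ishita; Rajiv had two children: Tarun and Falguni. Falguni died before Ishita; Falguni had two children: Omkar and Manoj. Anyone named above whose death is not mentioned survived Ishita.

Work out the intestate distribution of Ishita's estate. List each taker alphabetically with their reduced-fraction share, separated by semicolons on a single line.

Neelam, as surviving spouse, takes 1/2.
The remaining 1/2 passes to Ishita's descendants per stirpes.
The 1/2 is divided into 4 equal shares of 1/8 among Aarav, Eshan, Hemant, Usha.
Aarav predeceased; the 1/8 allotted to Aarav's branch passes to Aarav's issue by representation.
The 1/8 is divided into 3 equal shares of 1/24 among Deepa, Bhavna, Jayant.
Deepa is living and takes 1/24.
Bhavna is living and takes 1/24.
Jayant predeceased; the 1/24 allotted to Jayant's branch passes to Jayant's issue by representation.
The 1/24 is divided into 3 equal shares of 1/72 among Girish, Vikram, Yamini.
Girish predeceased; the 1/72 allotted to Girish's branch passes to Girish's issue by representation.
The 1/72 is divided into 4 equal shares of 1/288 among Sarita, Chetan, Kavita, Priya.
Sarita is living and takes 1/288.
Chetan is living and takes 1/288.
Kavita is living and takes 1/288.
Priya is living and takes 1/288.
Vikram is living and takes 1/72.
Yamini is living and takes 1/72.
Eshan is living and takes 1/8.
Hemant is living and takes 1/8.
Usha predeceased; the 1/8 allotted to Usha's branch passes to Usha's issue by representation.
Rajiv's line is the sole branch at this level, so the full 1/8 passes to Rajiv's issue by representation.
The 1/8 is divided into 2 equal shares of 1/16 among Tarun, Falguni.
Tarun is living and takes 1/16.
Falguni predeceased; the 1/16 allotted to Falguni's branch passes to Falguni's issue by representation.
The 1/16 is divided into 2 equal shares of 1/32 among Omkar, Manoj.
Omkar is living and takes 1/32.
Manoj is living and takes 1/32.

Bhavna 1/24; Chetan 1/288; Deepa 1/24; Eshan 1/8; Hemant 1/8; Kavita 1/288; Manoj 1/32; Neelam 1/2; Omkar 1/32; Priya 1/288; Sarita 1/288; Tarun 1/16; Vikram 1/72; Yamini 1/72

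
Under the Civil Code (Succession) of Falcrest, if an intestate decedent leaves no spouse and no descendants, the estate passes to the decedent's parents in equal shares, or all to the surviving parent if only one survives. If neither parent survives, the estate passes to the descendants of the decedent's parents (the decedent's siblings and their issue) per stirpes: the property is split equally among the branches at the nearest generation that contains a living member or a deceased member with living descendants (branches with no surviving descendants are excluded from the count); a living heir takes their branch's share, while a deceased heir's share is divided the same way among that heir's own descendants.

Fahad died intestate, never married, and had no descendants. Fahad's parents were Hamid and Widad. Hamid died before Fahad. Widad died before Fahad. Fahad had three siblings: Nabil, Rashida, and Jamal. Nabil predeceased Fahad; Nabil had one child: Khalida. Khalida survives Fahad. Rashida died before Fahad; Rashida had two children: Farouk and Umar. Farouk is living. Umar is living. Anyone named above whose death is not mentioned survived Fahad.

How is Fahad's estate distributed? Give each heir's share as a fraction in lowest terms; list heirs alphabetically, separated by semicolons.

Neither parent survives and there are no descendants, so the estate passes to Fahad's siblings and their issue per stirpes.
The estate is divided into 3 equal shares of 1/3 among Nabil, Rashida, Jamal.
Nabil predeceased; the 1/3 allotted to Nabil's branch passes to Nabil's issue by representation.
Khalida is the sole taker at this level and receives the full 1/3.
Rashida predeceased; the 1/3 allotted to Rashida's branch passes to Rashida's issue by representation.
The 1/3 is divided into 2 equal shares of 1/6 among Farouk, Umar.
Farouk is living and takes 1/6.
Umar is living and takes 1/6.
Jamal is living and takes 1/3.

Farouk 1/6; Jamal 1/3; Khalida 1/3; Umar 1/6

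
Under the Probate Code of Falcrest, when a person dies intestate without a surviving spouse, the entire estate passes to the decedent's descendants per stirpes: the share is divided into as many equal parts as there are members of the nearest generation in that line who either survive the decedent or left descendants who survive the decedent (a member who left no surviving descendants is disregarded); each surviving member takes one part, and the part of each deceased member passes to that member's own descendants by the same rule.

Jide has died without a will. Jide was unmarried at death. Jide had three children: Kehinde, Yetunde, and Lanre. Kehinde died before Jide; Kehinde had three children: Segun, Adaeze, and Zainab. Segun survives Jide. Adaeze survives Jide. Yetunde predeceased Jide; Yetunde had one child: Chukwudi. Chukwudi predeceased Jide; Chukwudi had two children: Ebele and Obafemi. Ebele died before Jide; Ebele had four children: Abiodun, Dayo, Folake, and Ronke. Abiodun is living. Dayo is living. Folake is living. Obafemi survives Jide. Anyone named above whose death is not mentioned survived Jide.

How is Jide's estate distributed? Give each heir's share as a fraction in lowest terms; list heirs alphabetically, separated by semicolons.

Abiodun 1/24; Adaeze 1/9; Dayo 1/24; Folake 1/24; Lanre 1/3; Obafemi 1/6; Ronke 1/24; Segun 1/9; Zainab 1/9

There is no surviving spouse, so the entire estate passes to Jide's descendants per stirpes.
The estate is divided into 3 equal shares of 1/3 among Kehinde, Yetunde, Lanre.
Kehinde predeceased; the 1/3 allotted to Kehinde's branch passes to Kehinde's issue by representation.
The 1/3 is divided into 3 equal shares of 1/9 among Segun, Adaeze, Zainab.
Segun is living and takes 1/9.
Adaeze is living and takes 1/9.
Zainab is living and takes 1/9.
Yetunde predeceased; the 1/3 allotted to Yetunde's branch passes to Yetunde's issue by representation.
Chukwudi's line is the sole branch at this level, so the full 1/3 passes to Chukwudi's issue by representation.
The 1/3 is divided into 2 equal shares of 1/6 among Ebele, Obafemi.
Ebele predeceased; the 1/6 allotted to Ebele's branch passes to Ebele's issue by representation.
The 1/6 is divided into 4 equal shares of 1/24 among Abiodun, Dayo, Folake, Ronke.
Abiodun is living and takes 1/24.
Dayo is living and takes 1/24.
Folake is living and takes 1/24.
Ronke is living and takes 1/24.
Obafemi is living and takes 1/6.
Lanre is living and takes 1/3.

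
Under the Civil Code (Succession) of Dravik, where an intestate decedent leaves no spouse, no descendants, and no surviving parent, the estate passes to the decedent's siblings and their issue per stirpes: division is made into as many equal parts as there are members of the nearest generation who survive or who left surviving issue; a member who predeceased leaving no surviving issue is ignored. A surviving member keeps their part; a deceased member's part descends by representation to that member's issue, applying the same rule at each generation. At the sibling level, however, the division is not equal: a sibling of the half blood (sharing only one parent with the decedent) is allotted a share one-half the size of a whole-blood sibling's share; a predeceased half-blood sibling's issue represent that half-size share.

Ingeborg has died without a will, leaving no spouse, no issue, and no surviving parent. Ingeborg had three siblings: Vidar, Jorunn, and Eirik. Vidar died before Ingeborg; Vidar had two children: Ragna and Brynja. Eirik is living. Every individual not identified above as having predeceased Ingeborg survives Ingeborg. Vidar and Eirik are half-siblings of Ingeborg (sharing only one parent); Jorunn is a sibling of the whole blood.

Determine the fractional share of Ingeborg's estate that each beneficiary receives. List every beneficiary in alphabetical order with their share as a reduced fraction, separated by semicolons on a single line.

No spouse, descendants, or parent survives, so the estate passes to Ingeborg's siblings per stirpes.
Half-blood siblings count for one-half the weight of whole-blood siblings at the initial division.
Dividing 1 in proportion to weights (total weight 2): Vidar (weight 1/2) → 1/4; Jorunn (weight 1) → 1/2; Eirik (weight 1/2) → 1/4.
Vidar predeceased; the 1/4 allotted to Vidar's branch passes to Vidar's issue by representation.
The 1/4 is divided into 2 equal shares of 1/8 among Ragna, Brynja.
Ragna is living and takes 1/8.
Brynja is living and takes 1/8.
Jorunn is living and takes 1/2.
Eirik is living and takes 1/4.

Brynja 1/8; Eirik 1/4; Jorunn 1/2; Ragna 1/8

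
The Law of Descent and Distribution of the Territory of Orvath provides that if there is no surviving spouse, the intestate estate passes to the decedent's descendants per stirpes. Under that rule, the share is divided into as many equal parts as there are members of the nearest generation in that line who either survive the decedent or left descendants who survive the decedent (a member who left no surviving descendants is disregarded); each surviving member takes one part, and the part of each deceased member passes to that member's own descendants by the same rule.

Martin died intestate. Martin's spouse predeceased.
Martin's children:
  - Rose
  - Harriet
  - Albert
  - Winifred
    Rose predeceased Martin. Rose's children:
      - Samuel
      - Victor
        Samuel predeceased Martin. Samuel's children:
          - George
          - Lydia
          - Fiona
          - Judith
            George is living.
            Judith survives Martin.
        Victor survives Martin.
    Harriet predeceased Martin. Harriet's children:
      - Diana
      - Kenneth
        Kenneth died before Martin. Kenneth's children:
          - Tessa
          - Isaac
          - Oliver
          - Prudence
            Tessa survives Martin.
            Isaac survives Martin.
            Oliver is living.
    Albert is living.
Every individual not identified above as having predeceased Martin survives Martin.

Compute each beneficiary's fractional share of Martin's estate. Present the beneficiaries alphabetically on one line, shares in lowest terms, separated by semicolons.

Albert 1/4; Diana 1/8; Fiona 1/32; George 1/32; Isaac 1/32; Judith 1/32; Lydia 1/32; Oliver 1/32; Prudence 1/32; Tessa 1/32; Victor 1/8; Winifred 1/4

There is no surviving spouse, so the entire estate passes to Martin's descendants per stirpes.
The estate is divided into 4 equal shares of 1/4 among Rose, Harriet, Albert, Winifred.
Rose predeceased; the 1/4 allotted to Rose's branch passes to Rose's issue by representation.
The 1/4 is divided into 2 equal shares of 1/8 among Samuel, Victor.
Samuel predeceased; the 1/8 allotted to Samuel's branch passes to Samuel's issue by representation.
The 1/8 is divided into 4 equal shares of 1/32 among George, Lydia, Fiona, Judith.
George is living and takes 1/32.
Lydia is living and takes 1/32.
Fiona is living and takes 1/32.
Judith is living and takes 1/32.
Victor is living and takes 1/8.
Harriet predeceased; the 1/4 allotted to Harriet's branch passes to Harriet's issue by representation.
The 1/4 is divided into 2 equal shares of 1/8 among Diana, Kenneth.
Diana is living and takes 1/8.
Kenneth predeceased; the 1/8 allotted to Kenneth's branch passes to Kenneth's issue by representation.
The 1/8 is divided into 4 equal shares of 1/32 among Tessa, Isaac, Oliver, Prudence.
Tessa is living and takes 1/32.
Isaac is living and takes 1/32.
Oliver is living and takes 1/32.
Prudence is living and takes 1/32.
Albert is living and takes 1/4.
Winifred is living and takes 1/4.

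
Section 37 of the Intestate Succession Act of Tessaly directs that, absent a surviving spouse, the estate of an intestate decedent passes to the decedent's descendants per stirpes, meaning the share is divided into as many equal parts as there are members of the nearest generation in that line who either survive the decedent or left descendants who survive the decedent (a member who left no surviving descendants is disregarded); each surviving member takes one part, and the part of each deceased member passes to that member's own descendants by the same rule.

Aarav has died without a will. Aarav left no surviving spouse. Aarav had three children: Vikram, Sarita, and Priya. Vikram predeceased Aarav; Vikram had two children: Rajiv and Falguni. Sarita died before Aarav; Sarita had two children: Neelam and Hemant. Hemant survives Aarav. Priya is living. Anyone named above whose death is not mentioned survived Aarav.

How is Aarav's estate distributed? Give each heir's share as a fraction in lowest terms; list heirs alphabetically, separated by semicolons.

There is no surviving spouse, so the entire estate passes to Aarav's descendants per stirpes.
The estate is divided into 3 equal shares of 1/3 among Vikram, Sarita, Priya.
Vikram predeceased; the 1/3 allotted to Vikram's branch passes to Vikram's issue by representation.
The 1/3 is divided into 2 equal shares of 1/6 among Rajiv, Falguni.
Rajiv is living and takes 1/6.
Falguni is living and takes 1/6.
Sarita predeceased; the 1/3 allotted to Sarita's branch passes to Sarita's issue by representation.
The 1/3 is divided into 2 equal shares of 1/6 among Neelam, Hemant.
Neelam is living and takes 1/6.
Hemant is living and takes 1/6.
Priya is living and takes 1/3.

Falguni 1/6; Hemant 1/6; Neelam 1/6; Priya 1/3; Rajiv 1/6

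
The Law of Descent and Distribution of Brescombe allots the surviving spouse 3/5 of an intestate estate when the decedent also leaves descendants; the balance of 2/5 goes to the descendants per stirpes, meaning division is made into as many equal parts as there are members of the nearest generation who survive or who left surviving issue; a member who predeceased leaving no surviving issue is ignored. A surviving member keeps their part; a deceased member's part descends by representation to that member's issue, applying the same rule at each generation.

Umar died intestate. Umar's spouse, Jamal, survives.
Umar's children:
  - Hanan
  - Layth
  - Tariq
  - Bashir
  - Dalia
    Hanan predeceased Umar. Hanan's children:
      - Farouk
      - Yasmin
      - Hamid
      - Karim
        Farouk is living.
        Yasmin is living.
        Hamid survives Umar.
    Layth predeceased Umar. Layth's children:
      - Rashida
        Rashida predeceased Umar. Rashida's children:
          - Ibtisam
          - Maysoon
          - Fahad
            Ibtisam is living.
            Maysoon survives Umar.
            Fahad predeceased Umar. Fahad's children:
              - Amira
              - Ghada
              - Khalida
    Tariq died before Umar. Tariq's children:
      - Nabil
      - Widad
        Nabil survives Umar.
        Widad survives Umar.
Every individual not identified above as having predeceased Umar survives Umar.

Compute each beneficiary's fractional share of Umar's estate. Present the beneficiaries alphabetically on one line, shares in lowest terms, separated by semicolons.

Amira 2/225; Bashir 2/25; Dalia 2/25; Farouk 1/50; Ghada 2/225; Hamid 1/50; Ibtisam 2/75; Jamal 3/5; Karim 1/50; Khalida 2/225; Maysoon 2/75; Nabil 1/25; Widad 1/25; Yasmin 1/50

Jamal, as surviving spouse, takes 3/5.
The remaining 2/5 passes to Umar's descendants per stirpes.
The 2/5 is divided into 5 equal shares of 2/25 among Hanan, Layth, Tariq, Bashir, Dalia.
Hanan predeceased; the 2/25 allotted to Hanan's branch passes to Hanan's issue by representation.
The 2/25 is divided into 4 equal shares of 1/50 among Farouk, Yasmin, Hamid, Karim.
Farouk is living and takes 1/50.
Yasmin is living and takes 1/50.
Hamid is living and takes 1/50.
Karim is living and takes 1/50.
Layth predeceased; the 2/25 allotted to Layth's branch passes to Layth's issue by representation.
Rashida's line is the sole branch at this level, so the full 2/25 passes to Rashida's issue by representation.
The 2/25 is divided into 3 equal shares of 2/75 among Ibtisam, Maysoon, Fahad.
Ibtisam is living and takes 2/75.
Maysoon is living and takes 2/75.
Fahad predeceased; the 2/75 allotted to Fahad's branch passes to Fahad's issue by representation.
The 2/75 is divided into 3 equal shares of 2/225 among Amira, Ghada, Khalida.
Amira is living and takes 2/225.
Ghada is living and takes 2/225.
Khalida is living and takes 2/225.
Tariq predeceased; the 2/25 allotted to Tariq's branch passes to Tariq's issue by representation.
The 2/25 is divided into 2 equal shares of 1/25 among Nabil, Widad.
Nabil is living and takes 1/25.
Widad is living and takes 1/25.
Bashir is living and takes 2/25.
Dalia is living and takes 2/25.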